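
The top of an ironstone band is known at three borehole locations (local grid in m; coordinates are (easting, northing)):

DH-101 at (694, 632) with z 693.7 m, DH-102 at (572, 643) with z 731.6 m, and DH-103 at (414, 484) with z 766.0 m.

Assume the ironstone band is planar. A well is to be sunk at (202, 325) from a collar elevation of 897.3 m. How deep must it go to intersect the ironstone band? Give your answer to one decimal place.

80.5 m

Two edge vectors: DH-101→DH-102 = (-122, 11, 37.9), DH-101→DH-103 = (-280, -148, 72.3).
Normal n = (DH-101→DH-102) × (DH-101→DH-103) = (6404.5, -1791.4, 21136).
So ∂z/∂E = −n_x/n_z = −0.30301 and ∂z/∂N = −n_y/n_z = 0.08476.
Intercept c from DH-101: 693.7 + 210.29 − 53.57 = 850.43.
At (202, 325): z_contact = −61.21 + 27.55 + 850.43 = 816.76 m.
Depth below ground = 897.3 − 816.76 = 80.5 m.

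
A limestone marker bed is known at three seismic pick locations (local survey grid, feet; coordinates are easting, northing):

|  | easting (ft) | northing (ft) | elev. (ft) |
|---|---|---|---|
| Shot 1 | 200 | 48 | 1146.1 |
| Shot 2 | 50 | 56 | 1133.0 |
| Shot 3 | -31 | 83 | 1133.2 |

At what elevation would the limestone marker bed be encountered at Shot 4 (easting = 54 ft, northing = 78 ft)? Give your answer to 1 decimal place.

Let the plane be z = a·easting + b·northing + c.
Shot 2−Shot 1: −150a + 8b = −13.1;  Shot 3−Shot 1: −231a + 35b = −12.9.
Solving gives a = 0.10444, b = 0.32072.
Then c = 1146.1 − a·200 − b·48 = 1109.82.
At (54, 78): z = 5.6 + 25.0 + 1109.82 = 1140.5 ft.

1140.5 ft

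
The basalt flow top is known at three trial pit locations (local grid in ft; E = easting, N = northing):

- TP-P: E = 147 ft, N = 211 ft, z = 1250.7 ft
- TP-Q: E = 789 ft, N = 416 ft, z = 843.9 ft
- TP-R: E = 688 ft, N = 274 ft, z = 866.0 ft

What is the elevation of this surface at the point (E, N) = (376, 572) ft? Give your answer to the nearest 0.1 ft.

1215.5 ft

Let the plane be z = a·E + b·N + c.
TP-Q−TP-P: 642a + 205b = −406.8;  TP-R−TP-P: 541a + 63b = −384.7.
Solving gives a = −0.75555, b = 0.38176.
Then c = 1250.7 − a·147 − b·211 = 1281.21.
At (376, 572): z = −284.1 + 218.4 + 1281.21 = 1215.5 ft.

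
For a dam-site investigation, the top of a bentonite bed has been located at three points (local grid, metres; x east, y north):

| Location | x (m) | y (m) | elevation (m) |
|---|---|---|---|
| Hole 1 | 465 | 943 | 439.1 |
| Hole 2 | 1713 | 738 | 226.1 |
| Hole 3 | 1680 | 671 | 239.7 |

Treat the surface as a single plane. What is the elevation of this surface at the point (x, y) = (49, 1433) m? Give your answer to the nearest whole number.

464 m

Let the plane be z = a·x + b·y + c.
Hole 2−Hole 1: 1248a − 205b = −213;  Hole 3−Hole 1: 1215a − 272b = −199.4.
Solving gives a = −0.18875, b = −0.11002.
Then c = 439.1 − a·465 − b·943 = 630.62.
At (49, 1433): z = −9.2 − 157.7 + 630.62 = 463.7 m.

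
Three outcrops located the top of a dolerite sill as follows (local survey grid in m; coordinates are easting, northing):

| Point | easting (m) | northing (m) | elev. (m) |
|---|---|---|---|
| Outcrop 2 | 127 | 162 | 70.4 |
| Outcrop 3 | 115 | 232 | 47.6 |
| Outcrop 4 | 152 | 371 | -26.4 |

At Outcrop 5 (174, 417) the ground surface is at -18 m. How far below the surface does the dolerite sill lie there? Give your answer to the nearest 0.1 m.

37.5 m

Two edge vectors: Outcrop 2→Outcrop 3 = (-12, 70, -22.8), Outcrop 2→Outcrop 4 = (25, 209, -96.8).
Normal n = (Outcrop 2→Outcrop 3) × (Outcrop 2→Outcrop 4) = (-2010.8, -1731.6, -4258).
So ∂z/∂easting = −n_x/n_z = −0.47224 and ∂z/∂northing = −n_y/n_z = −0.40667.
Intercept c from Outcrop 2: 70.4 + 59.97 + 65.88 = 196.26.
At (174, 417): z_contact = −82.17 − 169.58 + 196.26 = -55.50 m.
Depth below ground = -18 − (-55.50) = 37.5 m.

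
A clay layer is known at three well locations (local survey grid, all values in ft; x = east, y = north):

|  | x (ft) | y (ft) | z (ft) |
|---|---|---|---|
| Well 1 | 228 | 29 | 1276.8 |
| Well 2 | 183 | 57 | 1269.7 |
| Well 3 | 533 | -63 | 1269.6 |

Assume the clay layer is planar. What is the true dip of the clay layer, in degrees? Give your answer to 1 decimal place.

Two edge vectors: Well 1→Well 2 = (-45, 28, -7.1), Well 1→Well 3 = (305, -92, -7.2).
Normal n = (Well 1→Well 2) × (Well 1→Well 3) = (-854.8, -2489.5, -4400).
So ∂z/∂x = −n_x/n_z = −0.19427 and ∂z/∂y = −n_y/n_z = −0.56580.
Gradient magnitude |∇z| = √(a² + b²) = √(0.03774 + 0.32012) = 0.59822.
True dip = arctan(0.59822) = 30.9°, dipping toward NNE (azimuth ≈ 019°).

30.9°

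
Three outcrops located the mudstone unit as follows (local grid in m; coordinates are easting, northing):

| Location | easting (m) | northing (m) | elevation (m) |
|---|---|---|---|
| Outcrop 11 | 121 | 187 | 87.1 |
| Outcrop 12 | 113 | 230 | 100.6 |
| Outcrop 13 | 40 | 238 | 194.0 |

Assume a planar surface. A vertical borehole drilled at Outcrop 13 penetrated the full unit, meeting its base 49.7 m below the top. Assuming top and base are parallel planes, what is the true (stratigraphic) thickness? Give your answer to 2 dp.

Two edge vectors: Outcrop 11→Outcrop 12 = (-8, 43, 13.5), Outcrop 11→Outcrop 13 = (-81, 51, 106.9).
Normal n = (Outcrop 11→Outcrop 12) × (Outcrop 11→Outcrop 13) = (3908.2, -238.3, 3075).
So ∂z/∂easting = −n_x/n_z = −1.27096 and ∂z/∂northing = −n_y/n_z = 0.07750.
|∇z| = √(a²+b²) = 1.27332, so dip δ = arctan(1.27332) = 51.86°.
True thickness = vertical thickness × cos δ = 49.7 × cos 51.86° = 30.70 m.

30.70 m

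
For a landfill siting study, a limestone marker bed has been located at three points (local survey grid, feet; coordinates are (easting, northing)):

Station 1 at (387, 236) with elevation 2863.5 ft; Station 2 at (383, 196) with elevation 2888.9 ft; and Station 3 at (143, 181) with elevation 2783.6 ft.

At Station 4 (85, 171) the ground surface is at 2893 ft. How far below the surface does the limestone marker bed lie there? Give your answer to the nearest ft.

130 ft

Let the plane be z = a·E + b·N + c.
Station 2−Station 1: −4a − 40b = 25.4;  Station 3−Station 1: −244a − 55b = −79.9.
Solving gives a = 0.48145, b = −0.68314.
Then c = 2863.5 − a·387 − b·236 = 2838.40.
At (85, 171): z_contact = 40.9 − 116.8 + 2838.40 = 2762.5 ft.
Depth below ground = 2893 − 2762.5 = 130 ft.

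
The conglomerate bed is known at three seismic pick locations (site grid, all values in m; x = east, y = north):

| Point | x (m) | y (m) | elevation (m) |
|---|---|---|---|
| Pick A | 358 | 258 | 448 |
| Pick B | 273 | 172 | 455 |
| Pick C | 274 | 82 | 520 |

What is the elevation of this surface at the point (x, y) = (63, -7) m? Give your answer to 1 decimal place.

448.4 m

Let the plane be z = a·x + b·y + c.
Pick B−Pick A: −85a − 86b = 7;  Pick C−Pick A: −84a − 176b = 72.
Solving gives a = 0.64116, b = −0.71510.
Then c = 448 − a·358 − b·258 = 402.96.
At (63, -7): z = 40.4 + 5.0 + 402.96 = 448.4 m.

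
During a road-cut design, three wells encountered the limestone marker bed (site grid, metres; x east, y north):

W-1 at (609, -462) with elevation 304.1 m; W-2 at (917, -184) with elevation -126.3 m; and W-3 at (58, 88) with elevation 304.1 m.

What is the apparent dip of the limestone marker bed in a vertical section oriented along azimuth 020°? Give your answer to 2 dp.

43.28°

Let the plane be z = a·x + b·y + c.
W-2−W-1: 308a + 278b = −430.4;  W-3−W-1: −551a + 550b = 0.
Solving gives a = −0.73384, b = −0.73517.
Unit vector along 020° is (sin 20°, cos 20°) = (0.3420, 0.9397).
Slope in that direction = a·(0.3420) + b·(0.9397) = −0.94182.
Apparent dip = arctan|0.94182| = 43.28° (true dip is 46.1°, so apparent ≤ true as expected).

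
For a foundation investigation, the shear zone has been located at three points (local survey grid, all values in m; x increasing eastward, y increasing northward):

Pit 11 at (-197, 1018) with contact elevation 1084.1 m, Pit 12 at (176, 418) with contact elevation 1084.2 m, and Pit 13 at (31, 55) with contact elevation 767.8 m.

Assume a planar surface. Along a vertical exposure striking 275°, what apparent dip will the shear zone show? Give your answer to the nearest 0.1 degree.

Two edge vectors: Pit 11→Pit 12 = (373, -600, 0.1), Pit 11→Pit 13 = (228, -963, -316.3).
Normal n = (Pit 11→Pit 12) × (Pit 11→Pit 13) = (189876.3, 118002.7, -222399).
So ∂z/∂x = −n_x/n_z = 0.85376 and ∂z/∂y = −n_y/n_z = 0.53059.
Unit vector along 275° is (sin 275°, cos 275°) = (-0.9962, 0.0872).
Slope in that direction = a·(-0.9962) + b·(0.0872) = −0.80427.
Apparent dip = arctan|0.80427| = 38.8° (true dip is 45.1°, so apparent ≤ true as expected).

38.8°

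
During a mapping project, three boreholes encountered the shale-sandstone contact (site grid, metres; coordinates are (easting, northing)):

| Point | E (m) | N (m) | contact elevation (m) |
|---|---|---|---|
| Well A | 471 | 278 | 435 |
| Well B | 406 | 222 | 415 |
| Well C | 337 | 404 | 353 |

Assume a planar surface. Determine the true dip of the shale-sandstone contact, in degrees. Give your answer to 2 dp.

25.81°

Let the plane be z = a·E + b·N + c.
Well B−Well A: −65a − 56b = −20;  Well C−Well A: −134a + 126b = −82.
Solving gives a = 0.45317, b = −0.16885.
Gradient magnitude |∇z| = √(a² + b²) = √(0.20536 + 0.02851) = 0.48360.
True dip = arctan(0.48360) = 25.81°, dipping toward WNW (azimuth ≈ 290°).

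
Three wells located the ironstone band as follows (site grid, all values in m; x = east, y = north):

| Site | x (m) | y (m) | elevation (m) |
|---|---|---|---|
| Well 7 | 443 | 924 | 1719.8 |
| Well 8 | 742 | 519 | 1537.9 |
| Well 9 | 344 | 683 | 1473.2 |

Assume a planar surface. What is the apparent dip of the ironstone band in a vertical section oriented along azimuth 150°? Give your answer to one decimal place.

24.6°

Let the plane be z = a·x + b·y + c.
Well 8−Well 7: 299a − 405b = −181.9;  Well 9−Well 7: −99a − 241b = −246.6.
Solving gives a = 0.49963, b = 0.81800.
Unit vector along 150° is (sin 150°, cos 150°) = (0.5000, -0.8660).
Slope in that direction = a·(0.5000) + b·(-0.8660) = −0.45859.
Apparent dip = arctan|0.45859| = 24.6° (true dip is 43.8°, so apparent ≤ true as expected).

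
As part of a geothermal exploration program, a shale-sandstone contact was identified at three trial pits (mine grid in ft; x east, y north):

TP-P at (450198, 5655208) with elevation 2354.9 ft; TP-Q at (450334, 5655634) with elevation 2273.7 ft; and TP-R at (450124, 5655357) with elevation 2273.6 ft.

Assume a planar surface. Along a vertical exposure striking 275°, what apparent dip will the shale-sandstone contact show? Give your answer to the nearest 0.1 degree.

24.8°

Let the plane be z = a·x + b·y + c.
TP-Q−TP-P: 136a + 426b = −81.2;  TP-R−TP-P: −74a + 149b = −81.3.
Solving gives a = 0.43514, b = −0.32953.
Unit vector along 275° is (sin 275°, cos 275°) = (-0.9962, 0.0872).
Slope in that direction = a·(-0.9962) + b·(0.0872) = −0.46220.
Apparent dip = arctan|0.46220| = 24.8° (true dip is 28.6°, so apparent ≤ true as expected).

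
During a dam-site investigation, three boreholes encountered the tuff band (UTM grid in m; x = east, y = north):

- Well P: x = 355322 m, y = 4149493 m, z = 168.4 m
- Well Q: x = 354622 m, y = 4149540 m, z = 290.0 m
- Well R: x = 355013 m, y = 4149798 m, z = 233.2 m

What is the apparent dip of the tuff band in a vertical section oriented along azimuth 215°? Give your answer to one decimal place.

3.8°

Let the plane be z = a·x + b·y + c.
Well Q−Well P: −700a + 47b = 121.6;  Well R−Well P: −309a + 305b = 64.8.
Solving gives a = −0.17109, b = 0.03913.
Unit vector along 215° is (sin 215°, cos 215°) = (-0.5736, -0.8192).
Slope in that direction = a·(-0.5736) + b·(-0.8192) = 0.06608.
Apparent dip = arctan|0.06608| = 3.8° (true dip is 10.0°, so apparent ≤ true as expected).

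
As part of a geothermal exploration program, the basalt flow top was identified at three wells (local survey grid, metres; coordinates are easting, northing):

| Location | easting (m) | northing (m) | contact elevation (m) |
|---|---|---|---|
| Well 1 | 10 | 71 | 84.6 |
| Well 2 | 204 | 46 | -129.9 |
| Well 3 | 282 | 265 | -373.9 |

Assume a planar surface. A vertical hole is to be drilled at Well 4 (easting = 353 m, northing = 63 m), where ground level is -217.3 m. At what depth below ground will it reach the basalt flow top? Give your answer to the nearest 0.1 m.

Two edge vectors: Well 1→Well 2 = (194, -25, -214.5), Well 1→Well 3 = (272, 194, -458.5).
Normal n = (Well 1→Well 2) × (Well 1→Well 3) = (53075.5, 30605, 44436).
So ∂z/∂easting = −n_x/n_z = −1.19443 and ∂z/∂northing = −n_y/n_z = −0.68874.
Intercept c from Well 1: 84.6 + 11.94 + 48.90 = 145.45.
At (353, 63): z_contact = −421.63 − 43.39 + 145.45 = -319.58 m.
Depth below ground = -217.3 − (-319.58) = 102.3 m.

102.3 m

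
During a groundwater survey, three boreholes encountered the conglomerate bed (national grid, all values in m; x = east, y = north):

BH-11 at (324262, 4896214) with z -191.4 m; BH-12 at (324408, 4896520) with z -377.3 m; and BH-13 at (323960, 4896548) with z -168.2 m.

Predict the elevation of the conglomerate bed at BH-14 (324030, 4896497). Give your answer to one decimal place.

Let the plane be z = a·x + b·y + c.
BH-12−BH-11: 146a + 306b = −185.9;  BH-13−BH-11: −302a + 334b = 23.2.
Solving gives a = −0.490096050, b = −0.373679662.
Then c = -191.4 − a·324262 − b·4896214 = 1988343.72.
At (324030, 4896497): z = −158805.8 − 1829721.3 + 1988343.72 = -183.4 m.

-183.4 m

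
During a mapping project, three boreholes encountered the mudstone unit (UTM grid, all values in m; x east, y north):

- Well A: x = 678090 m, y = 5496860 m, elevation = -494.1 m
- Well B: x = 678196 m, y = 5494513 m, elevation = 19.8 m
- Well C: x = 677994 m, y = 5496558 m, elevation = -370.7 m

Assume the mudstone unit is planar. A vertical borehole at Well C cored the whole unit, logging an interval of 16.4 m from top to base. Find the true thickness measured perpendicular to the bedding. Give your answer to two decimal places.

14.21 m

Let the plane be z = a·x + b·y + c.
Well B−Well A: 106a − 2347b = 513.9;  Well C−Well A: −96a − 302b = 123.4.
Solving gives a = −0.52238, b = −0.24255.
|∇z| = √(a²+b²) = 0.57595, so dip δ = arctan(0.57595) = 29.94°.
True thickness = vertical thickness × cos δ = 16.4 × cos 29.94° = 14.21 m.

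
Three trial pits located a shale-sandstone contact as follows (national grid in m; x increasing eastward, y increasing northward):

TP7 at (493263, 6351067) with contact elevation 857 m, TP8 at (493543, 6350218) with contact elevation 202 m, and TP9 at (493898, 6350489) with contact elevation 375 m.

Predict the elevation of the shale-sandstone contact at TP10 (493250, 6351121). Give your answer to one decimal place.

898.3 m

Two edge vectors: TP7→TP8 = (280, -849, -655), TP7→TP9 = (635, -578, -482).
Normal n = (TP7→TP8) × (TP7→TP9) = (30628, -280965, 377275).
So ∂z/∂x = −n_x/n_z = −0.081182162 and ∂z/∂y = −n_y/n_z = 0.744722020.
Intercept c from TP7: 857 + 40044.16 − 4729779.44 = −4688878.29.
At (493250, 6351121): z = −40043.1 + 4729819.7 − 4688878.29 = 898.3 m.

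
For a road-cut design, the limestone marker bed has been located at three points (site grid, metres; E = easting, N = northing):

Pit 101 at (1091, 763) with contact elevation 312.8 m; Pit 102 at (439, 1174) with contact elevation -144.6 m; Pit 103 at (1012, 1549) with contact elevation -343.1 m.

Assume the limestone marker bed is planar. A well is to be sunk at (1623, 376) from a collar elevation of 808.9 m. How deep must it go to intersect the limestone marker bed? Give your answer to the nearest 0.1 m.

80.8 m

Two edge vectors: Pit 101→Pit 102 = (-652, 411, -457.4), Pit 101→Pit 103 = (-79, 786, -655.9).
Normal n = (Pit 101→Pit 102) × (Pit 101→Pit 103) = (89941.5, -391512.2, -480003).
So ∂z/∂E = −n_x/n_z = 0.187377 and ∂z/∂N = −n_y/n_z = −0.815645.
Intercept c from Pit 101: 312.8 − 204.43 + 622.34 = 730.71.
At (1623, 376): z_contact = 304.11 − 306.68 + 730.71 = 728.14 m.
Depth below ground = 808.9 − 728.14 = 80.8 m.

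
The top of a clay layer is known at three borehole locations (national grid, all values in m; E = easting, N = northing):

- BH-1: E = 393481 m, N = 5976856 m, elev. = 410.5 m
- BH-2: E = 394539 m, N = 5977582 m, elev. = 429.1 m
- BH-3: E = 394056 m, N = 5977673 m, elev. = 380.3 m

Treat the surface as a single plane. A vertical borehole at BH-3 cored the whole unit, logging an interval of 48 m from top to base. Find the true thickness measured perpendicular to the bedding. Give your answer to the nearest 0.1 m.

Two edge vectors: BH-1→BH-2 = (1058, 726, 18.6), BH-1→BH-3 = (575, 817, -30.2).
Normal n = (BH-1→BH-2) × (BH-1→BH-3) = (-37121.4, 42646.6, 446936).
So ∂z/∂E = −n_x/n_z = 0.08306 and ∂z/∂N = −n_y/n_z = −0.09542.
|∇z| = √(a²+b²) = 0.12651, so dip δ = arctan(0.12651) = 7.21°.
True thickness = vertical thickness × cos δ = 48 × cos 7.21° = 47.6 m.

47.6 m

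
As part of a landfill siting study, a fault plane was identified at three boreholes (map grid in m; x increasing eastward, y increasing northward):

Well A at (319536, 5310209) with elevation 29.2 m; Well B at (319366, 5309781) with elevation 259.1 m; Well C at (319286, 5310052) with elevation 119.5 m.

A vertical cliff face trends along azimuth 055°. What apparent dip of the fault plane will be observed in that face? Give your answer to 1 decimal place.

Two edge vectors: Well A→Well B = (-170, -428, 229.9), Well A→Well C = (-250, -157, 90.3).
Normal n = (Well A→Well B) × (Well A→Well C) = (-2554.1, -42124, -80310).
So ∂z/∂x = −n_x/n_z = −0.03180 and ∂z/∂y = −n_y/n_z = −0.52452.
Unit vector along 055° is (sin 55°, cos 55°) = (0.8192, 0.5736).
Slope in that direction = a·(0.8192) + b·(0.5736) = −0.32690.
Apparent dip = arctan|0.32690| = 18.1° (true dip is 27.7°, so apparent ≤ true as expected).

18.1°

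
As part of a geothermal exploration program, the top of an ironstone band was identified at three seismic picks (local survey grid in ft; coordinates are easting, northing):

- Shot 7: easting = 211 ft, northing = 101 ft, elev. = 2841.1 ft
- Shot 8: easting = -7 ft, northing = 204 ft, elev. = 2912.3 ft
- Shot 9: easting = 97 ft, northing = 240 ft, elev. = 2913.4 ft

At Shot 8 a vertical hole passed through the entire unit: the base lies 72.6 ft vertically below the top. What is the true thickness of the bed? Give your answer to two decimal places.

Two edge vectors: Shot 7→Shot 8 = (-218, 103, 71.2), Shot 7→Shot 9 = (-114, 139, 72.3).
Normal n = (Shot 7→Shot 8) × (Shot 7→Shot 9) = (-2449.9, 7644.6, -18560).
So ∂z/∂easting = −n_x/n_z = −0.13200 and ∂z/∂northing = −n_y/n_z = 0.41189.
|∇z| = √(a²+b²) = 0.43252, so dip δ = arctan(0.43252) = 23.39°.
True thickness = vertical thickness × cos δ = 72.6 × cos 23.39° = 66.63 ft.

66.63 ft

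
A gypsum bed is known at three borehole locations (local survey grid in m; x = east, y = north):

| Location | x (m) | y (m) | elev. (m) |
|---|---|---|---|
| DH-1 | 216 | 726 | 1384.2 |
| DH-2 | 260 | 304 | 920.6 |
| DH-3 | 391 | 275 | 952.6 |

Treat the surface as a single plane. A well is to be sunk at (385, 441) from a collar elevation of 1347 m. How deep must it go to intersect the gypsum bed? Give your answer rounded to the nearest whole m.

206 m

Two edge vectors: DH-1→DH-2 = (44, -422, -463.6), DH-1→DH-3 = (175, -451, -431.6).
Normal n = (DH-1→DH-2) × (DH-1→DH-3) = (-26948.4, -62139.6, 54006).
So ∂z/∂x = −n_x/n_z = 0.49899 and ∂z/∂y = −n_y/n_z = 1.15061.
Intercept c from DH-1: 1384.2 − 107.78 − 835.34 = 441.08.
At (385, 441): z_contact = 192.1 + 507.4 + 441.08 = 1140.6 m.
Depth below ground = 1347 − 1140.6 = 206 m.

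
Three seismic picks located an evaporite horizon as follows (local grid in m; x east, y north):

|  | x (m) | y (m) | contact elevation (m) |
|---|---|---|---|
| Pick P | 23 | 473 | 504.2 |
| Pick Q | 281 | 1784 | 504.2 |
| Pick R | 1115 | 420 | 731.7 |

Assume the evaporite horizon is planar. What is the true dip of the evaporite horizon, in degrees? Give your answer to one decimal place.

Let the plane be z = a·x + b·y + c.
Pick Q−Pick P: 258a + 1311b = 0;  Pick R−Pick P: 1092a − 53b = 227.5.
Solving gives a = 0.20636, b = −0.04061.
Gradient magnitude |∇z| = √(a² + b²) = √(0.04259 + 0.00165) = 0.21032.
True dip = arctan(0.21032) = 11.9°, dipping toward W (azimuth ≈ 281°).

11.9°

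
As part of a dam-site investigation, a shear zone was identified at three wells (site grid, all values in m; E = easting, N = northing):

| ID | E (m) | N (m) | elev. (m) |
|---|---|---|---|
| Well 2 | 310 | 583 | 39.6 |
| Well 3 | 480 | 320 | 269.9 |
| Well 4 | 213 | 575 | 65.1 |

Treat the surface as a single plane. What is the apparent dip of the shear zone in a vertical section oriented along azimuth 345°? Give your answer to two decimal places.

42.36°

Two edge vectors: Well 2→Well 3 = (170, -263, 230.3), Well 2→Well 4 = (-97, -8, 25.5).
Normal n = (Well 2→Well 3) × (Well 2→Well 4) = (-4864.1, -26674.1, -26871).
So ∂z/∂E = −n_x/n_z = −0.18102 and ∂z/∂N = −n_y/n_z = −0.99267.
Unit vector along 345° is (sin 345°, cos 345°) = (-0.2588, 0.9659).
Slope in that direction = a·(-0.2588) + b·(0.9659) = −0.91200.
Apparent dip = arctan|0.91200| = 42.36° (true dip is 45.3°, so apparent ≤ true as expected).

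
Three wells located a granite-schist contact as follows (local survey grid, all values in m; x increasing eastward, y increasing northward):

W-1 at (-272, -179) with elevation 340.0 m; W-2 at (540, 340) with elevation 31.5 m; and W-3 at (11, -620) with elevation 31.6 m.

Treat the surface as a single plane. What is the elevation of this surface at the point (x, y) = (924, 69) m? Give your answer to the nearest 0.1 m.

Let the plane be z = a·x + b·y + c.
W-2−W-1: 812a + 519b = −308.5;  W-3−W-1: 283a − 441b = −308.4.
Solving gives a = −0.58639, b = 0.32302.
Then c = 340 − a·-272 − b·-179 = 238.32.
At (924, 69): z = −541.8 + 22.3 + 238.32 = -281.2 m.

-281.2 m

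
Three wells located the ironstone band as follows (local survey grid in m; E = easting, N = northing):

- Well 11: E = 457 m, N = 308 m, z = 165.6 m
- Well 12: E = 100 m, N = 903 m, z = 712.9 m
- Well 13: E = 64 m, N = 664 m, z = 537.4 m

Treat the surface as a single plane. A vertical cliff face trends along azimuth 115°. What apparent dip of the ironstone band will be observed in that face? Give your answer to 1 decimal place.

28.8°

Let the plane be z = a·E + b·N + c.
Well 12−Well 11: −357a + 595b = 547.3;  Well 13−Well 11: −393a + 356b = 371.8.
Solving gives a = −0.24716, b = 0.77154.
Unit vector along 115° is (sin 115°, cos 115°) = (0.9063, -0.4226).
Slope in that direction = a·(0.9063) + b·(-0.4226) = −0.55007.
Apparent dip = arctan|0.55007| = 28.8° (true dip is 39.0°, so apparent ≤ true as expected).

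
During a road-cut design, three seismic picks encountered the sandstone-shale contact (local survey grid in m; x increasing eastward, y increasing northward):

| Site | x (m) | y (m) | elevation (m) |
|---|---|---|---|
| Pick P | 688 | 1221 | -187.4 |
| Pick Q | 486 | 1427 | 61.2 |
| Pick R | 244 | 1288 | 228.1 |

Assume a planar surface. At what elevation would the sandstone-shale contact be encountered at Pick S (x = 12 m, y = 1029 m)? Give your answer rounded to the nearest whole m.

Two edge vectors: Pick P→Pick Q = (-202, 206, 248.6), Pick P→Pick R = (-444, 67, 415.5).
Normal n = (Pick P→Pick Q) × (Pick P→Pick R) = (68936.8, -26447.4, 77930).
So ∂z/∂x = −n_x/n_z = −0.88460 and ∂z/∂y = −n_y/n_z = 0.33937.
Intercept c from Pick P: -187.4 + 608.60 − 414.38 = 6.83.
At (12, 1029): z = −10.6 + 349.2 + 6.83 = 345.4 m.

345 m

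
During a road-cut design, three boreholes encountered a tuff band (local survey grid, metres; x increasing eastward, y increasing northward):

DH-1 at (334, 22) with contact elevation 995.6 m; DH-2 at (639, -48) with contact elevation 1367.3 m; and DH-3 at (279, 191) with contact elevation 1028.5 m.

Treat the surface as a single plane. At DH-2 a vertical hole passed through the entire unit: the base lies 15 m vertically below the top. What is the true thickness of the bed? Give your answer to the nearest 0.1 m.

Two edge vectors: DH-1→DH-2 = (305, -70, 371.7), DH-1→DH-3 = (-55, 169, 32.9).
Normal n = (DH-1→DH-2) × (DH-1→DH-3) = (-65120.3, -30478, 47695).
So ∂z/∂x = −n_x/n_z = 1.36535 and ∂z/∂y = −n_y/n_z = 0.63902.
|∇z| = √(a²+b²) = 1.50749, so dip δ = arctan(1.50749) = 56.44°.
True thickness = vertical thickness × cos δ = 15 × cos 56.44° = 8.3 m.

8.3 m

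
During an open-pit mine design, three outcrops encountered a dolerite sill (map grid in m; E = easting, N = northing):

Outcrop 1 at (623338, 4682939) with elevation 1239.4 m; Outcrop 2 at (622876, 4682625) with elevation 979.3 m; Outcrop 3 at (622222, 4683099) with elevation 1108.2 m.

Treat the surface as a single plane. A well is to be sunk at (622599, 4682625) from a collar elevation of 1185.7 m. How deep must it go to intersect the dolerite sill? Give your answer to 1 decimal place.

260.5 m

Let the plane be z = a·E + b·N + c.
Outcrop 2−Outcrop 1: −462a − 314b = −260.1;  Outcrop 3−Outcrop 1: −1116a + 160b = −131.2.
Solving gives a = 0.195154874, b = 0.541205249.
Then c = 1239.4 − a·623338 − b·4682939 = −2654839.21.
At (622599, 4682625): z_contact = 121503.23 + 2534261.23 − 2654839.21 = 925.24 m.
Depth below ground = 1185.7 − 925.24 = 260.5 m.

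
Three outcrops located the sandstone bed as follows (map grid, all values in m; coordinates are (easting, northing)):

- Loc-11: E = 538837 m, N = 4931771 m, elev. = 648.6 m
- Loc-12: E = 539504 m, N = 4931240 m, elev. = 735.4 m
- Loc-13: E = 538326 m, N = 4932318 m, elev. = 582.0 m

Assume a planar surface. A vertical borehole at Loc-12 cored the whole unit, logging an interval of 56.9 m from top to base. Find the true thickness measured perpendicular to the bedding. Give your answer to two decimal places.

Two edge vectors: Loc-11→Loc-12 = (667, -531, 86.8), Loc-11→Loc-13 = (-511, 547, -66.6).
Normal n = (Loc-11→Loc-12) × (Loc-11→Loc-13) = (-12115, 67.4, 93508).
So ∂z/∂E = −n_x/n_z = 0.12956 and ∂z/∂N = −n_y/n_z = −0.00072.
|∇z| = √(a²+b²) = 0.12956, so dip δ = arctan(0.12956) = 7.38°.
True thickness = vertical thickness × cos δ = 56.9 × cos 7.38° = 56.43 m.

56.43 m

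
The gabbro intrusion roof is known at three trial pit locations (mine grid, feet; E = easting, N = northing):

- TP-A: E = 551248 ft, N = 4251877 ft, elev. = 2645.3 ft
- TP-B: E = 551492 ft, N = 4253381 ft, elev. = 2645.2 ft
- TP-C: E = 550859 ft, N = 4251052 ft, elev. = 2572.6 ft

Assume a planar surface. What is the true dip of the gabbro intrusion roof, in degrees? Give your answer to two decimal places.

16.11°

Two edge vectors: TP-A→TP-B = (244, 1504, -0.1), TP-A→TP-C = (-389, -825, -72.7).
Normal n = (TP-A→TP-B) × (TP-A→TP-C) = (-109423.3, 17777.7, 383756).
So ∂z/∂E = −n_x/n_z = 0.28514 and ∂z/∂N = −n_y/n_z = −0.04633.
Gradient magnitude |∇z| = √(a² + b²) = √(0.08130 + 0.00215) = 0.28888.
True dip = arctan(0.28888) = 16.11°, dipping toward W (azimuth ≈ 279°).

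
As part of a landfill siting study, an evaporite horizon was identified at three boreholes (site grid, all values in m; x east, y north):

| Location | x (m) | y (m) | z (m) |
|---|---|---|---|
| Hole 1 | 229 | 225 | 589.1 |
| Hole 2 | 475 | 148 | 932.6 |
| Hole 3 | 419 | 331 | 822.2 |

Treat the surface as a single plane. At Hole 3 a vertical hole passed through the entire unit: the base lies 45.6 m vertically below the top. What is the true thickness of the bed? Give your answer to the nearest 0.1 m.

Two edge vectors: Hole 1→Hole 2 = (246, -77, 343.5), Hole 1→Hole 3 = (190, 106, 233.1).
Normal n = (Hole 1→Hole 2) × (Hole 1→Hole 3) = (-54359.7, 7922.4, 40706).
So ∂z/∂x = −n_x/n_z = 1.33542 and ∂z/∂y = −n_y/n_z = −0.19462.
|∇z| = √(a²+b²) = 1.34953, so dip δ = arctan(1.34953) = 53.46°.
True thickness = vertical thickness × cos δ = 45.6 × cos 53.46° = 27.1 m.

27.1 m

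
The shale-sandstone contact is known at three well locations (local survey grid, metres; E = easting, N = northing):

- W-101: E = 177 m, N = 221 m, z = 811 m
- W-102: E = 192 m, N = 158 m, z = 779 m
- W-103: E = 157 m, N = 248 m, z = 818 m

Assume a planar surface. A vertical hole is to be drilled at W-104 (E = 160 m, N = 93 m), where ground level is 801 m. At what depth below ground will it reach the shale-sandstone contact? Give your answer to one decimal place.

Let the plane be z = a·E + b·N + c.
W-102−W-101: 15a − 63b = −32;  W-103−W-101: −20a + 27b = 7.
Solving gives a = 0.49474, b = 0.62573.
Then c = 811 − a·177 − b·221 = 585.15.
At (160, 93): z_contact = 79.16 + 58.19 + 585.15 = 722.50 m.
Depth below ground = 801 − 722.50 = 78.5 m.

78.5 m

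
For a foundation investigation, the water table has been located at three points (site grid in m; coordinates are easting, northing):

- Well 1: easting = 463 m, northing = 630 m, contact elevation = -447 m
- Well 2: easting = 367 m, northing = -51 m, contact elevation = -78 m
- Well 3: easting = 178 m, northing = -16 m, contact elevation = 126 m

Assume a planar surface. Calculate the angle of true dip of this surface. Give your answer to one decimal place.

Let the plane be z = a·easting + b·northing + c.
Well 2−Well 1: −96a − 681b = 369;  Well 3−Well 1: −285a − 646b = 573.
Solving gives a = −1.14969, b = −0.37978.
Gradient magnitude |∇z| = √(a² + b²) = √(1.32180 + 0.14423) = 1.21080.
True dip = arctan(1.21080) = 50.4°, dipping toward ENE (azimuth ≈ 072°).

50.4°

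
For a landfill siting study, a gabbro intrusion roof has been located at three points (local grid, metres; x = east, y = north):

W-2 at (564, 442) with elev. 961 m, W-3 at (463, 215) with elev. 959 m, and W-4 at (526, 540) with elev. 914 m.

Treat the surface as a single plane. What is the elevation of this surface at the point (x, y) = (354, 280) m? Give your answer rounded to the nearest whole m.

879 m

Let the plane be z = a·x + b·y + c.
W-3−W-2: −101a − 227b = −2;  W-4−W-2: −38a + 98b = −47.
Solving gives a = 0.58654, b = −0.25216.
Then c = 961 − a·564 − b·442 = 741.65.
At (354, 280): z = 207.6 − 70.6 + 741.65 = 878.7 m.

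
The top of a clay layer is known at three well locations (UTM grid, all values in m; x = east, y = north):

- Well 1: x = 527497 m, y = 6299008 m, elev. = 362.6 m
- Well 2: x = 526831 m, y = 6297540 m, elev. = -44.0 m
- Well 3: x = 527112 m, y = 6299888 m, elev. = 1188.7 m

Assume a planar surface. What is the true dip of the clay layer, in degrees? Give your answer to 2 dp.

Let the plane be z = a·x + b·y + c.
Well 2−Well 1: −666a − 1468b = −406.6;  Well 3−Well 1: −385a + 880b = 826.1.
Solving gives a = −0.74258, b = 0.61387.
Gradient magnitude |∇z| = √(a² + b²) = √(0.55143 + 0.37684) = 0.96347.
True dip = arctan(0.96347) = 43.93°, dipping toward SE (azimuth ≈ 130°).

43.93°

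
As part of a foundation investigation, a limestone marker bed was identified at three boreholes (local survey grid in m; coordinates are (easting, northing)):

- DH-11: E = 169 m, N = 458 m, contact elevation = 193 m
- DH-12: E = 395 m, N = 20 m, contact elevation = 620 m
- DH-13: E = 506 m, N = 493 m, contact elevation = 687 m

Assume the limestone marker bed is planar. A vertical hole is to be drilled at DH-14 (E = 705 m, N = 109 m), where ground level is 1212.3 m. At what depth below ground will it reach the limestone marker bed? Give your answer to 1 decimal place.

149.7 m

Let the plane be z = a·E + b·N + c.
DH-12−DH-11: 226a − 438b = 427;  DH-13−DH-11: 337a + 35b = 494.
Solving gives a = 1.48742, b = −0.20741.
Then c = 193 − a·169 − b·458 = 36.62.
At (705, 109): z_contact = 1048.63 − 22.61 + 36.62 = 1062.64 m.
Depth below ground = 1212.3 − 1062.64 = 149.7 m.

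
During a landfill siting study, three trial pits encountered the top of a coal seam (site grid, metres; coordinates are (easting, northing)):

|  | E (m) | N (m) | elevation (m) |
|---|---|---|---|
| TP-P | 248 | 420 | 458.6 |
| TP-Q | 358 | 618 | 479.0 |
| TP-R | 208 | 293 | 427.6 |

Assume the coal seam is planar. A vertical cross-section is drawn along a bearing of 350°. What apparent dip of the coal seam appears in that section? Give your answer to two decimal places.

27.66°

Let the plane be z = a·E + b·N + c.
TP-Q−TP-P: 110a + 198b = 20.4;  TP-R−TP-P: −40a − 127b = −31.
Solving gives a = −0.58631, b = 0.42876.
Unit vector along 350° is (sin 350°, cos 350°) = (-0.1736, 0.9848).
Slope in that direction = a·(-0.1736) + b·(0.9848) = 0.52406.
Apparent dip = arctan|0.52406| = 27.66° (true dip is 36.0°, so apparent ≤ true as expected).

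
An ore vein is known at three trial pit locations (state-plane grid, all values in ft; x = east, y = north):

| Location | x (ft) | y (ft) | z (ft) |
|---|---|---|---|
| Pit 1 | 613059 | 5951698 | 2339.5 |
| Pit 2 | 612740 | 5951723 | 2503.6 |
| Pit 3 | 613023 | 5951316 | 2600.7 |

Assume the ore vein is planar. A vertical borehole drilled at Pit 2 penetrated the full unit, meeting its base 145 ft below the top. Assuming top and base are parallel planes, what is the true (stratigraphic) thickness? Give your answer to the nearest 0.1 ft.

Let the plane be z = a·x + b·y + c.
Pit 2−Pit 1: −319a + 25b = 164.1;  Pit 3−Pit 1: −36a − 382b = 261.2.
Solving gives a = −0.56384, b = −0.63063.
|∇z| = √(a²+b²) = 0.84594, so dip δ = arctan(0.84594) = 40.23°.
True thickness = vertical thickness × cos δ = 145 × cos 40.23° = 110.7 ft.

110.7 ft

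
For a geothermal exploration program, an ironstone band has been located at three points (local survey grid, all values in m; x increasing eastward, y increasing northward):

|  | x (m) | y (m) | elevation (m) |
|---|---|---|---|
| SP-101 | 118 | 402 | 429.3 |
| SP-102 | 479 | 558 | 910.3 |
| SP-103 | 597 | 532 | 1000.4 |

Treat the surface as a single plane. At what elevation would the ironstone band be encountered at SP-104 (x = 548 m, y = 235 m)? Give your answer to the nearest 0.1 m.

694.6 m

Two edge vectors: SP-101→SP-102 = (361, 156, 481), SP-101→SP-103 = (479, 130, 571.1).
Normal n = (SP-101→SP-102) × (SP-101→SP-103) = (26561.6, 24231.9, -27794).
So ∂z/∂x = −n_x/n_z = 0.95566 and ∂z/∂y = −n_y/n_z = 0.87184.
Intercept c from SP-101: 429.3 − 112.77 − 350.48 = −33.95.
At (548, 235): z = 523.7 + 204.9 − 33.95 = 694.6 m.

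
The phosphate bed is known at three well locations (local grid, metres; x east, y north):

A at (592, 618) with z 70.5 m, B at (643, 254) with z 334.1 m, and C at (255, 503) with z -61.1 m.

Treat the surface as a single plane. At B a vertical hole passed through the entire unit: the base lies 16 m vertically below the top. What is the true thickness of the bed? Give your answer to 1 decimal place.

Let the plane be z = a·x + b·y + c.
B−A: 51a − 364b = 263.6;  C−A: −337a − 115b = −131.6.
Solving gives a = 0.60853, b = −0.63891.
|∇z| = √(a²+b²) = 0.88234, so dip δ = arctan(0.88234) = 41.42°.
True thickness = vertical thickness × cos δ = 16 × cos 41.42° = 12.0 m.

12.0 m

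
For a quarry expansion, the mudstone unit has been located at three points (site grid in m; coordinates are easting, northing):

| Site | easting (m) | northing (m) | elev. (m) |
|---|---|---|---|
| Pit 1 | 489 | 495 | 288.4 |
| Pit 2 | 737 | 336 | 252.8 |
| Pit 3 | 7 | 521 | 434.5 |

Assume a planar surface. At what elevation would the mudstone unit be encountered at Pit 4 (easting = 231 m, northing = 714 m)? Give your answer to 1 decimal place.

310.9 m

Let the plane be z = a·easting + b·northing + c.
Pit 2−Pit 1: 248a − 159b = −35.6;  Pit 3−Pit 1: −482a + 26b = 146.1.
Solving gives a = −0.31777, b = −0.27174.
Then c = 288.4 − a·489 − b·495 = 578.30.
At (231, 714): z = −73.4 − 194.0 + 578.30 = 310.9 m.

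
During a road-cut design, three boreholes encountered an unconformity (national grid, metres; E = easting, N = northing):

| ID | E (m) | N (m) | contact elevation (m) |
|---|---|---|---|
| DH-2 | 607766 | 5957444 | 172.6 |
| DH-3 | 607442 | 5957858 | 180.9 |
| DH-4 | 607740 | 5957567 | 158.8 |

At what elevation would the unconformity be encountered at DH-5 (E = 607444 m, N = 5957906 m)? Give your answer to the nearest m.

173 m

Two edge vectors: DH-2→DH-3 = (-324, 414, 8.3), DH-2→DH-4 = (-26, 123, -13.8).
Normal n = (DH-2→DH-3) × (DH-2→DH-4) = (-6734.1, -4687, -29088).
So ∂z/∂E = −n_x/n_z = −0.23150784 and ∂z/∂N = −n_y/n_z = −0.16113174.
Intercept c from DH-2: 172.6 + 140702.59 + 959933.31 = 1100808.50.
At (607444, 5957906): z = −140628.0 − 960007.7 + 1100808.50 = 172.7 m.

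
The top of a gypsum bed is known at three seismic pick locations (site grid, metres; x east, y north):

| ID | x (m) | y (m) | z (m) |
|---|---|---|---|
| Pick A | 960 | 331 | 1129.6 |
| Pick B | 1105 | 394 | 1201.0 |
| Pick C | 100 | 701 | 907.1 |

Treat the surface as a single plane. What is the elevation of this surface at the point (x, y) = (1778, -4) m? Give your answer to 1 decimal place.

1345.8 m

Let the plane be z = a·x + b·y + c.
Pick B−Pick A: 145a + 63b = 71.4;  Pick C−Pick A: −860a + 370b = −222.5.
Solving gives a = 0.374993, b = 0.270254.
Then c = 1129.6 − a·960 − b·331 = 680.15.
At (1778, -4): z = 666.7 − 1.1 + 680.15 = 1345.8 m.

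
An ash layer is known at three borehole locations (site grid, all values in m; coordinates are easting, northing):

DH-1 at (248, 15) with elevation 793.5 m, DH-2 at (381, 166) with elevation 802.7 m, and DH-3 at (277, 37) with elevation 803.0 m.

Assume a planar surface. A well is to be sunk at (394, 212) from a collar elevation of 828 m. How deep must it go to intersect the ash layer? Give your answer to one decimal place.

Two edge vectors: DH-1→DH-2 = (133, 151, 9.2), DH-1→DH-3 = (29, 22, 9.5).
Normal n = (DH-1→DH-2) × (DH-1→DH-3) = (1232.1, -996.7, -1453).
So ∂z/∂easting = −n_x/n_z = 0.84797 and ∂z/∂northing = −n_y/n_z = −0.68596.
Intercept c from DH-1: 793.5 − 210.30 + 10.29 = 593.49.
At (394, 212): z_contact = 334.10 − 145.42 + 593.49 = 782.17 m.
Depth below ground = 828 − 782.17 = 45.8 m.

45.8 m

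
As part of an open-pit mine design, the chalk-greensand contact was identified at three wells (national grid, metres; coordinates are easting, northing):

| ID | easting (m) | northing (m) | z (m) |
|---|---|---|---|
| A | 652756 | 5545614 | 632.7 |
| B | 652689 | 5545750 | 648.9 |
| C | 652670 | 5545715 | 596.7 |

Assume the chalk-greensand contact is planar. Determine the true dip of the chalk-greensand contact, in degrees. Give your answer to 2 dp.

56.90°

Let the plane be z = a·easting + b·northing + c.
B−A: −67a + 136b = 16.2;  C−A: −86a + 101b = −36.
Solving gives a = 1.32526, b = 0.77200.
Gradient magnitude |∇z| = √(a² + b²) = √(1.75631 + 0.59599) = 1.53372.
True dip = arctan(1.53372) = 56.90°, dipping toward WSW (azimuth ≈ 240°).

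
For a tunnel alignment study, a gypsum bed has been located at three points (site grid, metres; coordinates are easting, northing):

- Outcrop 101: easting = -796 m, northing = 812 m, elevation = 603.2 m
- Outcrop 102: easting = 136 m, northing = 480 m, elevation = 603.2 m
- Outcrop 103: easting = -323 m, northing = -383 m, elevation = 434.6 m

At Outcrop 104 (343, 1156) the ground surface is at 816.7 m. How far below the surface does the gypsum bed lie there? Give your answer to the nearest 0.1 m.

90.4 m

Let the plane be z = a·easting + b·northing + c.
Outcrop 102−Outcrop 101: 932a − 332b = 0;  Outcrop 103−Outcrop 101: 473a − 1195b = −168.6.
Solving gives a = 0.058508, b = 0.164246.
Then c = 603.2 − a·-796 − b·812 = 516.40.
At (343, 1156): z_contact = 20.07 + 189.87 + 516.40 = 726.34 m.
Depth below ground = 816.7 − 726.34 = 90.4 m.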